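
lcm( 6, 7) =42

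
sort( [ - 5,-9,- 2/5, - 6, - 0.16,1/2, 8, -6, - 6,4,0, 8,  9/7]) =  [ - 9  ,  -  6,- 6, -6,- 5, - 2/5,  -  0.16,  0,1/2,9/7, 4 , 8,8 ]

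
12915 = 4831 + 8084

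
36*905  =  32580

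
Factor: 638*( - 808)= - 2^4*11^1*29^1*101^1 = -515504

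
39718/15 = 39718/15 = 2647.87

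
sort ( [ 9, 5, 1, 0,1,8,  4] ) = [0, 1, 1,4,5, 8,9]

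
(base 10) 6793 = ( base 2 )1101010001001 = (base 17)168a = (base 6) 51241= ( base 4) 1222021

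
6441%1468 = 569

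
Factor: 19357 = 13^1*1489^1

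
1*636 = 636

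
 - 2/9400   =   - 1 + 4699/4700  =  -  0.00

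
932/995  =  932/995=   0.94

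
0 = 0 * 1685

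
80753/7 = 11536 + 1/7  =  11536.14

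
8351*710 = 5929210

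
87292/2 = 43646=43646.00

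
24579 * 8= 196632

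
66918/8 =8364 + 3/4 = 8364.75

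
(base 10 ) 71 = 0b1000111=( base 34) 23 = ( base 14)51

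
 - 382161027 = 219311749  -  601472776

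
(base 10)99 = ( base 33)30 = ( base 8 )143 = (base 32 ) 33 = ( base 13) 78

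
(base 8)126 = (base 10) 86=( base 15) 5B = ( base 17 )51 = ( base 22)3k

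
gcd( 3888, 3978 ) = 18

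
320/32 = 10 = 10.00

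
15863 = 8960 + 6903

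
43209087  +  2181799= 45390886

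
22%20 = 2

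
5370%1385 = 1215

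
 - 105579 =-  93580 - 11999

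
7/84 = 1/12 = 0.08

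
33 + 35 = 68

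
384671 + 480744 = 865415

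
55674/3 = 18558= 18558.00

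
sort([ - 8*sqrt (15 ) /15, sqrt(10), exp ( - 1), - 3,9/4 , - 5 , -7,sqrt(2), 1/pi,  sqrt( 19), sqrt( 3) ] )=[-7,- 5, - 3, - 8*sqrt(15 ) /15, 1/pi, exp ( - 1 ), sqrt ( 2 ),  sqrt(3 ),9/4,sqrt( 10), sqrt( 19) ] 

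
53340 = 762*70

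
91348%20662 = 8700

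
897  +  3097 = 3994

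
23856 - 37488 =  - 13632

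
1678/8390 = 1/5= 0.20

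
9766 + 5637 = 15403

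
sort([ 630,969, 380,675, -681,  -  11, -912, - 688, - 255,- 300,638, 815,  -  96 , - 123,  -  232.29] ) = [ - 912, - 688,-681,-300,-255,-232.29,  -  123,  -  96  , - 11,380, 630, 638,675, 815, 969 ] 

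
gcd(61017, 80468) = 1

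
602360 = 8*75295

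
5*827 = 4135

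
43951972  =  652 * 67411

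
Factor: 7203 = 3^1 * 7^4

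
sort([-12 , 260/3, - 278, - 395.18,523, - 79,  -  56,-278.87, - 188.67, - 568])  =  [ - 568, - 395.18,  -  278.87,  -  278,  -  188.67, - 79, - 56, - 12,  260/3,523 ] 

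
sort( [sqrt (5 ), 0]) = [ 0,sqrt (5)]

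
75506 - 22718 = 52788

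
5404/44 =122+9/11=122.82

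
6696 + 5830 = 12526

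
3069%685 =329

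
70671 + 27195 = 97866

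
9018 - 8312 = 706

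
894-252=642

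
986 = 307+679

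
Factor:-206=- 2^1 * 103^1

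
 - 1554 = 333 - 1887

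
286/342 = 143/171 = 0.84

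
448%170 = 108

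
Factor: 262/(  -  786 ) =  - 3^( - 1)  =  - 1/3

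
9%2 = 1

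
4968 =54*92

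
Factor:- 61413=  - 3^1*11^1  *1861^1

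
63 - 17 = 46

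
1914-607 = 1307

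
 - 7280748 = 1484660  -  8765408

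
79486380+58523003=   138009383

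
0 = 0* 128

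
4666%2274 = 118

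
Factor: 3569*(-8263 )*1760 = -51903538720 = - 2^5*5^1*11^1*43^1*83^1*8263^1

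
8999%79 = 72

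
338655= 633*535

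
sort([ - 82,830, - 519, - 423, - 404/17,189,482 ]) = [ - 519, - 423 , - 82, - 404/17,189,482,830]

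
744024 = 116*6414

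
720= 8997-8277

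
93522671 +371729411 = 465252082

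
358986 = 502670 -143684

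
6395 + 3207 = 9602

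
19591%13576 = 6015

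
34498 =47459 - 12961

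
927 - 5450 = -4523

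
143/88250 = 143/88250 = 0.00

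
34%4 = 2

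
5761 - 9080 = -3319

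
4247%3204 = 1043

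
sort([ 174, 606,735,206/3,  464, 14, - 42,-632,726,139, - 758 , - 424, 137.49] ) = [-758,  -  632,- 424, - 42, 14 , 206/3,137.49,139,  174, 464, 606 , 726,  735 ]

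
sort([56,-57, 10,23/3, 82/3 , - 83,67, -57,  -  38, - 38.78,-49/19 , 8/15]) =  [-83,-57, - 57,-38.78, - 38, - 49/19, 8/15 , 23/3 , 10,82/3, 56, 67 ]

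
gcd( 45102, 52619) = 7517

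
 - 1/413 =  - 1 + 412/413 = -0.00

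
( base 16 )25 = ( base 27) 1a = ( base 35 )12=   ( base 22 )1f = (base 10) 37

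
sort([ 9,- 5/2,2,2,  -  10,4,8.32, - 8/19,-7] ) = [  -  10, - 7, - 5/2,-8/19,2,2,4,8.32,9 ]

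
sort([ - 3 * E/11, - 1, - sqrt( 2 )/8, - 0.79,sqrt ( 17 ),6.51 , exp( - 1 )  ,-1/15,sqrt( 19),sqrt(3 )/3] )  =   [ - 1, - 0.79, - 3*E/11,  -  sqrt( 2 )/8, - 1/15,exp( - 1 ),sqrt(3 ) /3, sqrt( 17 ),sqrt(19), 6.51] 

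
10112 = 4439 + 5673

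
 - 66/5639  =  -1  +  5573/5639 = - 0.01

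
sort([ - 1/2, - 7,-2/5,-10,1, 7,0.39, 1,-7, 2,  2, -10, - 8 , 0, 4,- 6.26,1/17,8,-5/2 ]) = [-10 , - 10, - 8,-7, - 7, -6.26, - 5/2,- 1/2 , - 2/5 , 0, 1/17, 0.39, 1, 1, 2, 2,  4,7, 8 ]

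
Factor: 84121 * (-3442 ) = - 2^1* 1721^1*84121^1 =- 289544482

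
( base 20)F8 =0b100110100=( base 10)308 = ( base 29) ai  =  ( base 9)372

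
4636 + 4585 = 9221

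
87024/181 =480 + 144/181 = 480.80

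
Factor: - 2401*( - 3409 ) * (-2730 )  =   - 22345074570 = -2^1*3^1*5^1 *7^6*13^1*487^1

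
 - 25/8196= - 1 + 8171/8196 = - 0.00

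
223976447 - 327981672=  - 104005225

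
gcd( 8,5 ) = 1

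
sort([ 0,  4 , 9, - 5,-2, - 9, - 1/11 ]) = [ -9, - 5, - 2, - 1/11, 0, 4,9 ] 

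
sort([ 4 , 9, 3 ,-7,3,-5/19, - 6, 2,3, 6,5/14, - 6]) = [ - 7,-6,-6, - 5/19,5/14 , 2, 3, 3, 3,4 , 6, 9]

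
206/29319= 206/29319 = 0.01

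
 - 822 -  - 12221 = 11399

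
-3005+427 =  - 2578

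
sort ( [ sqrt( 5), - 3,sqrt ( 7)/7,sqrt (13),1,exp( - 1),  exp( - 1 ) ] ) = [-3, exp(-1),exp( -1),sqrt (7 ) /7, 1,sqrt(5),sqrt( 13 )]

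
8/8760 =1/1095=   0.00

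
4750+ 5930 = 10680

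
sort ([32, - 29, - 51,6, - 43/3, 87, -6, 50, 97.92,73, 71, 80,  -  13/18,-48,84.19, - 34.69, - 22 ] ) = [ - 51, - 48, - 34.69, -29, - 22, - 43/3, - 6, - 13/18,6,32, 50,  71, 73, 80,84.19, 87, 97.92] 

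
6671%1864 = 1079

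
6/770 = 3/385  =  0.01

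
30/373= 30/373  =  0.08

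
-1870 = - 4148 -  - 2278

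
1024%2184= 1024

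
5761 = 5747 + 14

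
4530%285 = 255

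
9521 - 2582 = 6939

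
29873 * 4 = 119492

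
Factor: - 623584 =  - 2^5*13^1 * 1499^1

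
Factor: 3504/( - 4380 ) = -4/5 = - 2^2*5^( - 1)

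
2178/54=121/3 = 40.33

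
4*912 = 3648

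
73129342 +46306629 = 119435971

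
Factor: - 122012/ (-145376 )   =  47/56 = 2^( - 3)*7^( - 1 )*47^1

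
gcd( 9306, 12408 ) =3102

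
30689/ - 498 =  - 30689/498=- 61.62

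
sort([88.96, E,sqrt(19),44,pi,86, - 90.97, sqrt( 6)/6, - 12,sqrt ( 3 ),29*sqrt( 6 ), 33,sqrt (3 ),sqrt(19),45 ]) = [  -  90.97, - 12,  sqrt( 6 )/6,sqrt(3), sqrt(3 ),E,pi,sqrt(19 ),sqrt( 19 ), 33,44,  45,29 * sqrt ( 6),86,  88.96] 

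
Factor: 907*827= 827^1 * 907^1 = 750089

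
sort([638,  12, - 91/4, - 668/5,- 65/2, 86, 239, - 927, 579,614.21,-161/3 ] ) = [ - 927, - 668/5,  -  161/3, - 65/2, - 91/4, 12, 86, 239,579,614.21, 638]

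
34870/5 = 6974 = 6974.00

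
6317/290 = 21 + 227/290=21.78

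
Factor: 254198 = 2^1*7^1 * 67^1*271^1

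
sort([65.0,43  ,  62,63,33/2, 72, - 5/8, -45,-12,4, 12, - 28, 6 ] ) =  [- 45, - 28, -12,-5/8, 4, 6,12,33/2,43,62 , 63,65.0,  72]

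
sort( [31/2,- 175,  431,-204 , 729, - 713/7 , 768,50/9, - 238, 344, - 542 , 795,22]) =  [-542, - 238, - 204,  -  175, - 713/7,  50/9, 31/2, 22, 344,431, 729,768,795 ] 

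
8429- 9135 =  - 706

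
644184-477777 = 166407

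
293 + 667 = 960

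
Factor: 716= 2^2*179^1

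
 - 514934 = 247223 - 762157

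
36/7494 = 6/1249 = 0.00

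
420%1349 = 420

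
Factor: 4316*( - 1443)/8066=- 2^1 * 3^1*13^2*83^1 * 109^ ( - 1) = -84162/109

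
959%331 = 297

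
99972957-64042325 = 35930632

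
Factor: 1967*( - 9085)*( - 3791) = 67745909245 =5^1*7^1*17^1*23^1 * 79^1*223^1*281^1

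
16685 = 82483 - 65798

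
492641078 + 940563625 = 1433204703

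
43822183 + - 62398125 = -18575942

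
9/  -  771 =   -  1 + 254/257 = - 0.01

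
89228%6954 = 5780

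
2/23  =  2/23  =  0.09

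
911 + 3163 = 4074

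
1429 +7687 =9116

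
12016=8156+3860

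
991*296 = 293336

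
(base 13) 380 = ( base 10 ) 611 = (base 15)2AB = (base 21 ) 182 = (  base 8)1143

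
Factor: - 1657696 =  - 2^5 * 51803^1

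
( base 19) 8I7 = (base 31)3BD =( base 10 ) 3237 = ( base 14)1273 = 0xCA5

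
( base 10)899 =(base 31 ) t0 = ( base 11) 748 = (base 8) 1603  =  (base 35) po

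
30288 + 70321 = 100609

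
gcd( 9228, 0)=9228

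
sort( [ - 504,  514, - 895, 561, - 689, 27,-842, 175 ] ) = [ - 895,-842, - 689, - 504, 27, 175, 514, 561]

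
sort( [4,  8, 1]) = [ 1, 4 , 8 ] 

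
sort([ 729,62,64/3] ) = [ 64/3,62, 729]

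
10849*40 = 433960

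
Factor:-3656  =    -  2^3*457^1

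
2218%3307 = 2218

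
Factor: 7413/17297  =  3^1 * 7^( - 1 ) =3/7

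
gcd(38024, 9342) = 2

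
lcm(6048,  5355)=514080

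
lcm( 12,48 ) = 48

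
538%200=138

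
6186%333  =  192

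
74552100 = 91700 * 813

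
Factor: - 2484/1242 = - 2^1 = -  2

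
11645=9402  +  2243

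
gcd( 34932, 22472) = 4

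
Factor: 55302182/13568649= 2^1 *3^( - 1)*13^1*2127007^1*4522883^( - 1)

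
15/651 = 5/217 = 0.02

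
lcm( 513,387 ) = 22059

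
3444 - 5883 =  - 2439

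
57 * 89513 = 5102241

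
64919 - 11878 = 53041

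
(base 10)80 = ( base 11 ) 73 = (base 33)2E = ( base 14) 5A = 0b1010000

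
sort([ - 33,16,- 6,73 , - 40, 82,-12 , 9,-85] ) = [ - 85, - 40,- 33, - 12,  -  6,9,16, 73, 82] 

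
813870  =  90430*9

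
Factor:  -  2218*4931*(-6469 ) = 2^1*1109^1*4931^1 * 6469^1 = 70751181302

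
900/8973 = 100/997 =0.10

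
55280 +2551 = 57831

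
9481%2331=157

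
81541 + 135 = 81676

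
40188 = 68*591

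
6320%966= 524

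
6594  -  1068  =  5526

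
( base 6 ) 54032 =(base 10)7364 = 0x1CC4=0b1110011000100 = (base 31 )7KH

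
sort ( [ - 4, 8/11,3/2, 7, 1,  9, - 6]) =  [ - 6, - 4, 8/11,1, 3/2, 7,  9 ]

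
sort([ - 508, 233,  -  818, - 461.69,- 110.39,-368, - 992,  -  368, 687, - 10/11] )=[ - 992 , - 818,-508, - 461.69, - 368, - 368, - 110.39, - 10/11, 233,  687 ]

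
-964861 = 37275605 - 38240466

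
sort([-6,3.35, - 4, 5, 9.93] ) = [ - 6, - 4,3.35,5, 9.93] 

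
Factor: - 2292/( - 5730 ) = 2/5 = 2^1*5^ ( - 1 )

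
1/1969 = 1/1969 = 0.00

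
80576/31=80576/31 = 2599.23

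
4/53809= 4/53809=0.00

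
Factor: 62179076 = 2^2 * 15544769^1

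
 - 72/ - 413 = 72/413 =0.17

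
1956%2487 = 1956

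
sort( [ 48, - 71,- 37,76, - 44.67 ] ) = [ - 71, - 44.67, - 37, 48, 76]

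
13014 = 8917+4097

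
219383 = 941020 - 721637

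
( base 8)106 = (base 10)70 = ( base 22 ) 34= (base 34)22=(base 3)2121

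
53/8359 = 53/8359 = 0.01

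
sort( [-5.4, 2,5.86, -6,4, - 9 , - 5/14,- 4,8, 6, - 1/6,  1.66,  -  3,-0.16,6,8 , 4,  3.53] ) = [-9, - 6, - 5.4, -4, - 3,  -  5/14, - 1/6 , - 0.16,1.66, 2,3.53, 4 , 4,  5.86, 6, 6,8, 8 ] 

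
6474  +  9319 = 15793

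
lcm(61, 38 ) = 2318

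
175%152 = 23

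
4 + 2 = 6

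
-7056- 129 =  - 7185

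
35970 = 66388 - 30418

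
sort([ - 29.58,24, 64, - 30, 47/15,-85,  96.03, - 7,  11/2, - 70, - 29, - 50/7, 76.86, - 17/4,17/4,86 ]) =[ - 85, - 70, - 30, - 29.58, -29, - 50/7, - 7, - 17/4,47/15, 17/4, 11/2,24, 64,76.86, 86, 96.03 ]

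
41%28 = 13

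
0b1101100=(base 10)108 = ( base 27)40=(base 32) 3C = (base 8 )154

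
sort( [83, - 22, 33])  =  [ - 22,33, 83]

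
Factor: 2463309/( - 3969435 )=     -  3^1 * 5^(  -  1 )*53^(  -  1)*59^1*4639^1 * 4993^( - 1 ) = - 821103/1323145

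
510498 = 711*718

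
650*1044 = 678600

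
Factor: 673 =673^1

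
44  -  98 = -54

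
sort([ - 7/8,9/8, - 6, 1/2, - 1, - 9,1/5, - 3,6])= [ -9, - 6, - 3, - 1, - 7/8,1/5, 1/2,9/8,6 ]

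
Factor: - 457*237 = - 108309= -  3^1 * 79^1*457^1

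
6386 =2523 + 3863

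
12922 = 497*26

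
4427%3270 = 1157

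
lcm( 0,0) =0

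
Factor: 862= 2^1*431^1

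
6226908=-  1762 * ( - 3534 ) 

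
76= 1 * 76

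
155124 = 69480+85644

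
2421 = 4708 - 2287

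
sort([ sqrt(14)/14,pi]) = [ sqrt(14) /14,pi]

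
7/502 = 7/502 = 0.01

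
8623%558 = 253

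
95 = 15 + 80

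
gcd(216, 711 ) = 9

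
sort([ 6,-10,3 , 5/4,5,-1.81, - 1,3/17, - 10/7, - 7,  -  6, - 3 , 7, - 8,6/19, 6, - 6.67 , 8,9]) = [ - 10 , - 8, - 7, - 6.67, - 6, - 3, - 1.81, - 10/7,-1,3/17, 6/19, 5/4,3,  5,6 , 6,  7, 8, 9]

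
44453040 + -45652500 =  - 1199460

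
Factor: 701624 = 2^3*7^1*11^1*17^1 * 67^1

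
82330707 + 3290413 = 85621120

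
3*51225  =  153675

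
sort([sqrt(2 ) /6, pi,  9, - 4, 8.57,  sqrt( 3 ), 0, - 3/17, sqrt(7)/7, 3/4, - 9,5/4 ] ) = [ - 9,  -  4, - 3/17,0, sqrt(2) /6 , sqrt(7)/7, 3/4,5/4, sqrt( 3),pi, 8.57,9]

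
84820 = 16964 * 5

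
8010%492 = 138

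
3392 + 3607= 6999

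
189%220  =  189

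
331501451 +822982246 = 1154483697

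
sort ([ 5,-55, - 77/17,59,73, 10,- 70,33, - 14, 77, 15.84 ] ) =[-70,-55, - 14, - 77/17, 5,  10,15.84, 33,59,73,77]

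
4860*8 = 38880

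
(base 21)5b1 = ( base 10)2437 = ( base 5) 34222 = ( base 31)2gj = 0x985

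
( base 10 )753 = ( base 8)1361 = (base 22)1C5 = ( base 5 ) 11003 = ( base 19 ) 21c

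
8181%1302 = 369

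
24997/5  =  4999 + 2/5 = 4999.40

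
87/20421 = 29/6807  =  0.00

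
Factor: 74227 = 199^1*373^1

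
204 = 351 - 147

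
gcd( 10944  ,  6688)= 608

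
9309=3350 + 5959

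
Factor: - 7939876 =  - 2^2 * 7^1 * 23^1*12329^1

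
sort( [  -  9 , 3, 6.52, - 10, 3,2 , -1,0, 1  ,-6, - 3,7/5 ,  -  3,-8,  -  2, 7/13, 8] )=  [ - 10, - 9 , - 8, - 6, - 3, - 3, - 2,  -  1 , 0,7/13, 1  ,  7/5,  2, 3,3, 6.52, 8]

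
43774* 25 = 1094350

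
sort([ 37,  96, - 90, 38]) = [-90,37,38, 96] 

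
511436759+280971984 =792408743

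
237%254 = 237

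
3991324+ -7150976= - 3159652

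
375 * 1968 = 738000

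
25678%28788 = 25678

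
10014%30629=10014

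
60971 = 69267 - 8296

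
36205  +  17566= 53771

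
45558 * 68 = 3097944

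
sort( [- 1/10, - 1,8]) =[- 1, - 1/10, 8 ]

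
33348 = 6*5558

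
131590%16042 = 3254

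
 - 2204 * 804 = -1772016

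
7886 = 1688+6198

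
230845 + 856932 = 1087777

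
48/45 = 16/15 = 1.07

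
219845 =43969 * 5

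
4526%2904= 1622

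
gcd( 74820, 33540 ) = 2580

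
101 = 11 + 90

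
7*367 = 2569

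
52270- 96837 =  - 44567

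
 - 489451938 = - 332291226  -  157160712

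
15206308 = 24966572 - 9760264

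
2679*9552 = 25589808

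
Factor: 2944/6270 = 1472/3135 = 2^6*3^ ( - 1)*5^( -1 ) * 11^( - 1)*19^(  -  1 )*23^1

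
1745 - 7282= - 5537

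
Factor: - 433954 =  - 2^1 * 61^1 *3557^1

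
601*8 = 4808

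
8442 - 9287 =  - 845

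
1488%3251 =1488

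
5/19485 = 1/3897 = 0.00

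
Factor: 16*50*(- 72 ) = - 2^8*3^2 * 5^2= - 57600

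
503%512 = 503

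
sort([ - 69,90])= [ - 69 , 90]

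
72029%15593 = 9657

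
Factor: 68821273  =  68821273^1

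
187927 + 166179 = 354106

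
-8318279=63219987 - 71538266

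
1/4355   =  1/4355= 0.00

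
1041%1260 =1041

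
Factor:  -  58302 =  - 2^1*3^2*41^1*79^1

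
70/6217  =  70/6217= 0.01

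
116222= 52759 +63463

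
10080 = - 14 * ( - 720)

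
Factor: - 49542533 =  - 49542533^1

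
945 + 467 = 1412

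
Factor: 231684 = 2^2*3^1 *43^1*449^1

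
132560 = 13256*10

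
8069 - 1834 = 6235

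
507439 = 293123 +214316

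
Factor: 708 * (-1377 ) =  - 974916  =  -  2^2*3^5*17^1*59^1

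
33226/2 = 16613=16613.00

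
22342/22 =11171/11 = 1015.55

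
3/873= 1/291= 0.00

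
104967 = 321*327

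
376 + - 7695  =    -  7319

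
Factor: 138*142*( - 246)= - 4820616 = - 2^3*3^2 *23^1*41^1*71^1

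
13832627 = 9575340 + 4257287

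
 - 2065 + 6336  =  4271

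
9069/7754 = 1 + 1315/7754 = 1.17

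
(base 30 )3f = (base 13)81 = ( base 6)253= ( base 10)105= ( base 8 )151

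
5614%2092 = 1430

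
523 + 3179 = 3702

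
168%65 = 38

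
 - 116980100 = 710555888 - 827535988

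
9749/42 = 9749/42= 232.12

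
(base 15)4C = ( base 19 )3F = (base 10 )72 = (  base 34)24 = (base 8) 110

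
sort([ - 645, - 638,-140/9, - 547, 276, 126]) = [ - 645,  -  638, - 547,-140/9,  126,  276] 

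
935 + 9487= 10422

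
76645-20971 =55674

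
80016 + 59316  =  139332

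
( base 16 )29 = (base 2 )101001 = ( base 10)41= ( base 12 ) 35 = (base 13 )32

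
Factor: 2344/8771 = 2^3 * 7^( - 2 ) * 179^ ( - 1) * 293^1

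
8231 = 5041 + 3190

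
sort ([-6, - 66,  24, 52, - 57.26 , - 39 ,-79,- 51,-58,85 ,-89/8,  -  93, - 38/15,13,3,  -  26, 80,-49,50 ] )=[-93,-79,-66,-58 ,-57.26, - 51, - 49, - 39 ,  -  26,-89/8,-6, - 38/15,3,13, 24, 50, 52,80 , 85 ] 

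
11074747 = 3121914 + 7952833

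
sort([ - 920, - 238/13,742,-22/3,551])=[ - 920, - 238/13 , - 22/3, 551,  742]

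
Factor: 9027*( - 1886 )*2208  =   - 2^6*3^3*17^1  *  23^2*41^1*59^1 = - 37591027776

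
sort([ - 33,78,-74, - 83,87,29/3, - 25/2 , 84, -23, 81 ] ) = [ - 83 , - 74,  -  33,- 23, - 25/2 , 29/3,78,  81,84,87] 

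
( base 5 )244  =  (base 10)74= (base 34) 26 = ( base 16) 4A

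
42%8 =2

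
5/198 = 5/198 = 0.03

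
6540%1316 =1276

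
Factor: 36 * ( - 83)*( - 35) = 104580  =  2^2 * 3^2*5^1*7^1 * 83^1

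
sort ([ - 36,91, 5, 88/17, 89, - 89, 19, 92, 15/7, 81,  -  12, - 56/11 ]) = [  -  89,  -  36, -12,-56/11,  15/7, 5, 88/17,19 , 81,89,91,92 ] 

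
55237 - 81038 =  - 25801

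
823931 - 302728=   521203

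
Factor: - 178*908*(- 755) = 2^3 * 5^1*89^1*151^1 * 227^1 = 122026120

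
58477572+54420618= 112898190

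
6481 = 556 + 5925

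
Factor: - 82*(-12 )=984=2^3*3^1*41^1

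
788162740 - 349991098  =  438171642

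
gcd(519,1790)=1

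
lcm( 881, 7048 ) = 7048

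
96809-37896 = 58913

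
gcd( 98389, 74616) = 1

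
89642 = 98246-8604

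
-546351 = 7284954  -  7831305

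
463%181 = 101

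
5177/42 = 123 + 11/42 = 123.26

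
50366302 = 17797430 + 32568872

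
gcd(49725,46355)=5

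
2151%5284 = 2151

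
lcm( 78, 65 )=390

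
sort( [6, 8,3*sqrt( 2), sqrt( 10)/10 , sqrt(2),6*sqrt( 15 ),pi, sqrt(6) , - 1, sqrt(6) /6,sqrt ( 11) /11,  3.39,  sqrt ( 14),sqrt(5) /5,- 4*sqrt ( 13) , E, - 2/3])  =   [ - 4*sqrt(13 ), - 1, - 2/3 , sqrt( 11)/11, sqrt(10 ) /10,sqrt ( 6 )/6 , sqrt( 5)/5, sqrt(2) , sqrt(6 ),E, pi, 3.39 , sqrt( 14),3 * sqrt( 2),6 , 8, 6*sqrt(15) ] 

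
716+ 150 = 866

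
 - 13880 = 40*( - 347)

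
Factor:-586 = -2^1*293^1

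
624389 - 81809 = 542580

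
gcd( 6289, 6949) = 1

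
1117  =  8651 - 7534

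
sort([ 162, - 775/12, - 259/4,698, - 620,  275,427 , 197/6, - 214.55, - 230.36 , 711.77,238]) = [ - 620, - 230.36,- 214.55,-259/4, - 775/12,  197/6,  162, 238 , 275, 427,  698, 711.77]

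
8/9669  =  8/9669 = 0.00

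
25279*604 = 15268516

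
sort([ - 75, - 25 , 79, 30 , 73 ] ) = [ - 75, - 25,  30, 73,79 ] 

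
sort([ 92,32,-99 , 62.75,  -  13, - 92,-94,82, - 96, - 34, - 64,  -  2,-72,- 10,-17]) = [  -  99,-96,  -  94, - 92,-72, - 64, -34, - 17, -13,-10, - 2,32,62.75 , 82,92]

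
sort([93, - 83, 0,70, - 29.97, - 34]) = [ - 83,-34, - 29.97,  0,70, 93 ] 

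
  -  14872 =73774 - 88646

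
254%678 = 254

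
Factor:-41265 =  - 3^2*5^1*7^1  *131^1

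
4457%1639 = 1179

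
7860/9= 2620/3 = 873.33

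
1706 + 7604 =9310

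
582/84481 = 582/84481 = 0.01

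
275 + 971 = 1246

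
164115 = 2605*63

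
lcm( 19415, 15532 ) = 77660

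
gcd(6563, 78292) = 1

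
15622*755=11794610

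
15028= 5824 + 9204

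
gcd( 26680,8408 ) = 8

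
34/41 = 34/41 = 0.83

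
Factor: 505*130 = 2^1 * 5^2*  13^1*101^1 = 65650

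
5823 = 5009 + 814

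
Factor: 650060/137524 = 5^1*32503^1 * 34381^( - 1) = 162515/34381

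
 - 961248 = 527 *(-1824 ) 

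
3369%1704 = 1665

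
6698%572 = 406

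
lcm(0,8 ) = 0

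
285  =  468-183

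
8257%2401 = 1054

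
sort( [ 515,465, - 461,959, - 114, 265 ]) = [ - 461,-114,265,465 , 515,959]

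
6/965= 6/965  =  0.01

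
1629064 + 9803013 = 11432077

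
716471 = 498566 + 217905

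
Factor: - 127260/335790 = -202/533  =  - 2^1*13^(  -  1) *41^( - 1) * 101^1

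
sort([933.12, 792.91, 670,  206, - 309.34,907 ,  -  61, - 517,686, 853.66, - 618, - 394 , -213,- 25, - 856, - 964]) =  [ - 964, - 856,-618 , - 517, - 394, - 309.34, - 213,-61,-25 , 206, 670,686 , 792.91 , 853.66,907,933.12] 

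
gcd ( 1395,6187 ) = 1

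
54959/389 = 141 + 110/389 = 141.28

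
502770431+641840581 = 1144611012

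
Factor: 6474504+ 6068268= 12542772 = 2^2 * 3^1*11^1*95021^1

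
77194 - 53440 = 23754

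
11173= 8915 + 2258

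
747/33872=747/33872  =  0.02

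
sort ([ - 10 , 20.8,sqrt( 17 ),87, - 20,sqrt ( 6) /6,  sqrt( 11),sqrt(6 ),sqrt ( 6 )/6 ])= [-20, - 10,sqrt(6 ) /6,  sqrt(6) /6 , sqrt ( 6 ),sqrt ( 11 ),sqrt (17 ), 20.8 , 87] 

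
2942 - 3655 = -713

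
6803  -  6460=343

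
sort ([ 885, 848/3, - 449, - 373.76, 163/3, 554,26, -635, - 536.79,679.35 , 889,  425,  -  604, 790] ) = [ - 635, - 604,-536.79,  -  449, - 373.76, 26,163/3,848/3, 425,554, 679.35, 790, 885 , 889 ] 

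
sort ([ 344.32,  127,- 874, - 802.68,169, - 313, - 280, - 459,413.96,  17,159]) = [ - 874, - 802.68,-459, -313,-280 , 17,127,159,169, 344.32,413.96]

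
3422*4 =13688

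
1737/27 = 64 + 1/3 = 64.33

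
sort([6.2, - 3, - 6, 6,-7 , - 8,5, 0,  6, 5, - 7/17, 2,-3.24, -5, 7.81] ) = [-8, - 7, - 6  , - 5, - 3.24, - 3, - 7/17, 0, 2,5, 5, 6, 6,6.2,7.81]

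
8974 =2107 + 6867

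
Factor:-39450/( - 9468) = 25/6 = 2^(  -  1 )*3^( - 1)*5^2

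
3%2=1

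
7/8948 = 7/8948 = 0.00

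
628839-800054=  -171215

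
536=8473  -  7937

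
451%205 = 41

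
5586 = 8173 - 2587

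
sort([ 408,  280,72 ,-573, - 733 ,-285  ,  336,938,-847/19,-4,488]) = [ - 733, - 573,-285,  -  847/19, -4, 72, 280,  336,408, 488,938 ]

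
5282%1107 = 854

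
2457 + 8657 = 11114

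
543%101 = 38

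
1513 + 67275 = 68788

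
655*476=311780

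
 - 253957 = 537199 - 791156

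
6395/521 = 6395/521 = 12.27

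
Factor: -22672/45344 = -2^( - 1)  =  - 1/2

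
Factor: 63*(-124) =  - 7812 = - 2^2*3^2*7^1 *31^1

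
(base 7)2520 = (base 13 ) 579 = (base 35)R0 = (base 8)1661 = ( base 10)945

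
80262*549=44063838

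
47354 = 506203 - 458849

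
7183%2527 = 2129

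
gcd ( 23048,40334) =5762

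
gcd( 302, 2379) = 1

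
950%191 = 186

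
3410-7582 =-4172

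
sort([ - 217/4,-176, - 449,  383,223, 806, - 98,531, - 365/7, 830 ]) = [-449, - 176, - 98, - 217/4, - 365/7 , 223,383, 531,806, 830 ]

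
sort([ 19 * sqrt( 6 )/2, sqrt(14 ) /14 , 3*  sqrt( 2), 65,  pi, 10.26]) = [ sqrt( 14)/14,pi , 3*sqrt ( 2),10.26,19*sqrt ( 6)/2, 65]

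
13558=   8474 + 5084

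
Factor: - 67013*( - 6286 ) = 2^1*7^1 * 19^1* 449^1*3527^1 =421243718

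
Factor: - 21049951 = -13^1 * 1619227^1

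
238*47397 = 11280486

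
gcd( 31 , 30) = 1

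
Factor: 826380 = 2^2 * 3^2*5^1*4591^1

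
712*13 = 9256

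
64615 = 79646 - 15031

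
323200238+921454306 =1244654544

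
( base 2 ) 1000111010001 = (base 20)B81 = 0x11d1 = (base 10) 4561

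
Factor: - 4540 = - 2^2*5^1*227^1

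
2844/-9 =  - 316/1 = -316.00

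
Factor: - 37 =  - 37^1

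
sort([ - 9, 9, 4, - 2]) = [  -  9, - 2, 4, 9]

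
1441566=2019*714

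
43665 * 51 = 2226915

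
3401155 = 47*72365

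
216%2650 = 216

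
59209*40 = 2368360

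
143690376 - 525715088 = - 382024712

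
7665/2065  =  3 +42/59 = 3.71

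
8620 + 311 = 8931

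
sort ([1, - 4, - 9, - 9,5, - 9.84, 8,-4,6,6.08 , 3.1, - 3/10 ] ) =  [ - 9.84,  -  9, - 9, - 4, - 4,-3/10,  1, 3.1, 5, 6,6.08, 8]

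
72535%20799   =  10138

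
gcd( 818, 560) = 2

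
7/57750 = 1/8250 = 0.00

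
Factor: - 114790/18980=  -  883/146 =- 2^( - 1)*73^( - 1)*883^1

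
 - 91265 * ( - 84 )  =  7666260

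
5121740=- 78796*( - 65)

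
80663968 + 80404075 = 161068043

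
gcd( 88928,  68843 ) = 1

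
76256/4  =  19064 = 19064.00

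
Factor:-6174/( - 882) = 7^1=7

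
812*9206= 7475272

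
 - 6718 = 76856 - 83574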